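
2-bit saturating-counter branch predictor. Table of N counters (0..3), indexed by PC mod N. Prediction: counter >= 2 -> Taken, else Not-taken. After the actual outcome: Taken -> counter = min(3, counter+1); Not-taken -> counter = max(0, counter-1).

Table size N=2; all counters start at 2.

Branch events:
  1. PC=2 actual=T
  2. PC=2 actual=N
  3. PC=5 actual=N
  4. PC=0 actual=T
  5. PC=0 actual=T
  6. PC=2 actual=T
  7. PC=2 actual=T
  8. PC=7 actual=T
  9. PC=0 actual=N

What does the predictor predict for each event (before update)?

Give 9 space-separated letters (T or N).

Ev 1: PC=2 idx=0 pred=T actual=T -> ctr[0]=3
Ev 2: PC=2 idx=0 pred=T actual=N -> ctr[0]=2
Ev 3: PC=5 idx=1 pred=T actual=N -> ctr[1]=1
Ev 4: PC=0 idx=0 pred=T actual=T -> ctr[0]=3
Ev 5: PC=0 idx=0 pred=T actual=T -> ctr[0]=3
Ev 6: PC=2 idx=0 pred=T actual=T -> ctr[0]=3
Ev 7: PC=2 idx=0 pred=T actual=T -> ctr[0]=3
Ev 8: PC=7 idx=1 pred=N actual=T -> ctr[1]=2
Ev 9: PC=0 idx=0 pred=T actual=N -> ctr[0]=2

Answer: T T T T T T T N T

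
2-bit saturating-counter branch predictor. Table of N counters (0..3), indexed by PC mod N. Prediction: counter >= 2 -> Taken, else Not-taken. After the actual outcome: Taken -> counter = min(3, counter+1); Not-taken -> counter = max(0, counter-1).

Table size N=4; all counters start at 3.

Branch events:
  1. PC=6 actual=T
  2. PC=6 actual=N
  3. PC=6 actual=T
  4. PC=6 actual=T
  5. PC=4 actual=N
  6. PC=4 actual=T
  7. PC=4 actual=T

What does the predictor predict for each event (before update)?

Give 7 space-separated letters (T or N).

Ev 1: PC=6 idx=2 pred=T actual=T -> ctr[2]=3
Ev 2: PC=6 idx=2 pred=T actual=N -> ctr[2]=2
Ev 3: PC=6 idx=2 pred=T actual=T -> ctr[2]=3
Ev 4: PC=6 idx=2 pred=T actual=T -> ctr[2]=3
Ev 5: PC=4 idx=0 pred=T actual=N -> ctr[0]=2
Ev 6: PC=4 idx=0 pred=T actual=T -> ctr[0]=3
Ev 7: PC=4 idx=0 pred=T actual=T -> ctr[0]=3

Answer: T T T T T T T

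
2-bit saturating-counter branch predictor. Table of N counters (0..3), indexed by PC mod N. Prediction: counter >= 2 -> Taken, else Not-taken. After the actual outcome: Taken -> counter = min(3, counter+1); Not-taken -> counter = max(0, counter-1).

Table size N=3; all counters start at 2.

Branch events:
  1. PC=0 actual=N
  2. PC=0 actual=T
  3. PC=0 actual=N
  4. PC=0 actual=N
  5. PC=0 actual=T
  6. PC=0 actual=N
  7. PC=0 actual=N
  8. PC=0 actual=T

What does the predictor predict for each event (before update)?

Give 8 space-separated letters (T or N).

Answer: T N T N N N N N

Derivation:
Ev 1: PC=0 idx=0 pred=T actual=N -> ctr[0]=1
Ev 2: PC=0 idx=0 pred=N actual=T -> ctr[0]=2
Ev 3: PC=0 idx=0 pred=T actual=N -> ctr[0]=1
Ev 4: PC=0 idx=0 pred=N actual=N -> ctr[0]=0
Ev 5: PC=0 idx=0 pred=N actual=T -> ctr[0]=1
Ev 6: PC=0 idx=0 pred=N actual=N -> ctr[0]=0
Ev 7: PC=0 idx=0 pred=N actual=N -> ctr[0]=0
Ev 8: PC=0 idx=0 pred=N actual=T -> ctr[0]=1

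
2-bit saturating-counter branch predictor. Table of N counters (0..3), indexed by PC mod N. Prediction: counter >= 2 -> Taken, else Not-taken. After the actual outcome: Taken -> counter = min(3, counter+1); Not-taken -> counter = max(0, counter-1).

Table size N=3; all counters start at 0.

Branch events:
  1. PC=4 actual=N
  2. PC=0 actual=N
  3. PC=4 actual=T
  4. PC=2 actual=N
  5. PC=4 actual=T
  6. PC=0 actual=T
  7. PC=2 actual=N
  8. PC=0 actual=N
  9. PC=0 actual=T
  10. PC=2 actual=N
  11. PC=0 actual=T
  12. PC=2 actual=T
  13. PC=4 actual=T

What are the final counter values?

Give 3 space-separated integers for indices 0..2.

Ev 1: PC=4 idx=1 pred=N actual=N -> ctr[1]=0
Ev 2: PC=0 idx=0 pred=N actual=N -> ctr[0]=0
Ev 3: PC=4 idx=1 pred=N actual=T -> ctr[1]=1
Ev 4: PC=2 idx=2 pred=N actual=N -> ctr[2]=0
Ev 5: PC=4 idx=1 pred=N actual=T -> ctr[1]=2
Ev 6: PC=0 idx=0 pred=N actual=T -> ctr[0]=1
Ev 7: PC=2 idx=2 pred=N actual=N -> ctr[2]=0
Ev 8: PC=0 idx=0 pred=N actual=N -> ctr[0]=0
Ev 9: PC=0 idx=0 pred=N actual=T -> ctr[0]=1
Ev 10: PC=2 idx=2 pred=N actual=N -> ctr[2]=0
Ev 11: PC=0 idx=0 pred=N actual=T -> ctr[0]=2
Ev 12: PC=2 idx=2 pred=N actual=T -> ctr[2]=1
Ev 13: PC=4 idx=1 pred=T actual=T -> ctr[1]=3

Answer: 2 3 1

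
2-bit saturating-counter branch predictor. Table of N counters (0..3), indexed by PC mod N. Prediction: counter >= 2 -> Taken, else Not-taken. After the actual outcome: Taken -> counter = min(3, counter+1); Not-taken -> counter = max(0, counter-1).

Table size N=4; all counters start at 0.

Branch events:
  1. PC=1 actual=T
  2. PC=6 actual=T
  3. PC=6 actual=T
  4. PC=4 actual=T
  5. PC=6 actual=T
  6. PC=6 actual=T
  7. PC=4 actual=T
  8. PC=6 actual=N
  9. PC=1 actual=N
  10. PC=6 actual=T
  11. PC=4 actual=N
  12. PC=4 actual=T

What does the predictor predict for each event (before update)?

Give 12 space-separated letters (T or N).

Ev 1: PC=1 idx=1 pred=N actual=T -> ctr[1]=1
Ev 2: PC=6 idx=2 pred=N actual=T -> ctr[2]=1
Ev 3: PC=6 idx=2 pred=N actual=T -> ctr[2]=2
Ev 4: PC=4 idx=0 pred=N actual=T -> ctr[0]=1
Ev 5: PC=6 idx=2 pred=T actual=T -> ctr[2]=3
Ev 6: PC=6 idx=2 pred=T actual=T -> ctr[2]=3
Ev 7: PC=4 idx=0 pred=N actual=T -> ctr[0]=2
Ev 8: PC=6 idx=2 pred=T actual=N -> ctr[2]=2
Ev 9: PC=1 idx=1 pred=N actual=N -> ctr[1]=0
Ev 10: PC=6 idx=2 pred=T actual=T -> ctr[2]=3
Ev 11: PC=4 idx=0 pred=T actual=N -> ctr[0]=1
Ev 12: PC=4 idx=0 pred=N actual=T -> ctr[0]=2

Answer: N N N N T T N T N T T N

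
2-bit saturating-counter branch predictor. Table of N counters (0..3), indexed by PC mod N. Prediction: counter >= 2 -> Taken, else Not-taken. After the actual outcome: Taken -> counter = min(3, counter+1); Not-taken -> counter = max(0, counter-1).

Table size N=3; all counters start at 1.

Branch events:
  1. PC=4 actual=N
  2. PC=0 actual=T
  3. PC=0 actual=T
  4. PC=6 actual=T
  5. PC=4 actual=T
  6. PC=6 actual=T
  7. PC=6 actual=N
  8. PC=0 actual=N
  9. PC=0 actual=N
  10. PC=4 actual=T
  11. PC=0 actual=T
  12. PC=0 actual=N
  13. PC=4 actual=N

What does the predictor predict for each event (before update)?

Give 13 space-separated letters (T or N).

Ev 1: PC=4 idx=1 pred=N actual=N -> ctr[1]=0
Ev 2: PC=0 idx=0 pred=N actual=T -> ctr[0]=2
Ev 3: PC=0 idx=0 pred=T actual=T -> ctr[0]=3
Ev 4: PC=6 idx=0 pred=T actual=T -> ctr[0]=3
Ev 5: PC=4 idx=1 pred=N actual=T -> ctr[1]=1
Ev 6: PC=6 idx=0 pred=T actual=T -> ctr[0]=3
Ev 7: PC=6 idx=0 pred=T actual=N -> ctr[0]=2
Ev 8: PC=0 idx=0 pred=T actual=N -> ctr[0]=1
Ev 9: PC=0 idx=0 pred=N actual=N -> ctr[0]=0
Ev 10: PC=4 idx=1 pred=N actual=T -> ctr[1]=2
Ev 11: PC=0 idx=0 pred=N actual=T -> ctr[0]=1
Ev 12: PC=0 idx=0 pred=N actual=N -> ctr[0]=0
Ev 13: PC=4 idx=1 pred=T actual=N -> ctr[1]=1

Answer: N N T T N T T T N N N N T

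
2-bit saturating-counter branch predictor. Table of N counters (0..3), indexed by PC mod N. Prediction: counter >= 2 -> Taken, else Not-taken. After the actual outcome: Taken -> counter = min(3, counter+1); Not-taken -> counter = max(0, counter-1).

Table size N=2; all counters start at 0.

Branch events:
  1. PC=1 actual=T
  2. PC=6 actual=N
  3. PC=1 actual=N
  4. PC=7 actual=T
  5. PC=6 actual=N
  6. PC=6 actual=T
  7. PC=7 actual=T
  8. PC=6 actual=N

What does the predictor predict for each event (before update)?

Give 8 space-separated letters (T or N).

Answer: N N N N N N N N

Derivation:
Ev 1: PC=1 idx=1 pred=N actual=T -> ctr[1]=1
Ev 2: PC=6 idx=0 pred=N actual=N -> ctr[0]=0
Ev 3: PC=1 idx=1 pred=N actual=N -> ctr[1]=0
Ev 4: PC=7 idx=1 pred=N actual=T -> ctr[1]=1
Ev 5: PC=6 idx=0 pred=N actual=N -> ctr[0]=0
Ev 6: PC=6 idx=0 pred=N actual=T -> ctr[0]=1
Ev 7: PC=7 idx=1 pred=N actual=T -> ctr[1]=2
Ev 8: PC=6 idx=0 pred=N actual=N -> ctr[0]=0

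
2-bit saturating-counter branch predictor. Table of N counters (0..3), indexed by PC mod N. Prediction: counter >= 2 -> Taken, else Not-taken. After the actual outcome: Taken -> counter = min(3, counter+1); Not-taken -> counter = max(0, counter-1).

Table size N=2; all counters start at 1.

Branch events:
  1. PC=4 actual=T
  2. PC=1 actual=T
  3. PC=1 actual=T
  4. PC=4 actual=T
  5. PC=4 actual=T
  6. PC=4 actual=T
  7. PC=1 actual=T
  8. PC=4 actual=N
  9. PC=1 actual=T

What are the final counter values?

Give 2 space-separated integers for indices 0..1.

Ev 1: PC=4 idx=0 pred=N actual=T -> ctr[0]=2
Ev 2: PC=1 idx=1 pred=N actual=T -> ctr[1]=2
Ev 3: PC=1 idx=1 pred=T actual=T -> ctr[1]=3
Ev 4: PC=4 idx=0 pred=T actual=T -> ctr[0]=3
Ev 5: PC=4 idx=0 pred=T actual=T -> ctr[0]=3
Ev 6: PC=4 idx=0 pred=T actual=T -> ctr[0]=3
Ev 7: PC=1 idx=1 pred=T actual=T -> ctr[1]=3
Ev 8: PC=4 idx=0 pred=T actual=N -> ctr[0]=2
Ev 9: PC=1 idx=1 pred=T actual=T -> ctr[1]=3

Answer: 2 3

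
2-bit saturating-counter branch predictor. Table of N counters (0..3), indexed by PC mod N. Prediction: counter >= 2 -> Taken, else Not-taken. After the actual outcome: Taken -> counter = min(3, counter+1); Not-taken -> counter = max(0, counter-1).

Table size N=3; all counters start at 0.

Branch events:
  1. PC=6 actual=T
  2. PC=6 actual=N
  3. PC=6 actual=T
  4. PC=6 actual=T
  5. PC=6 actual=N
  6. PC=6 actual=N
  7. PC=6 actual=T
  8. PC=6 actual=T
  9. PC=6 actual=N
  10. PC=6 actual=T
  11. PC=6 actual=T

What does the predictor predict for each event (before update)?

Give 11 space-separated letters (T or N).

Ev 1: PC=6 idx=0 pred=N actual=T -> ctr[0]=1
Ev 2: PC=6 idx=0 pred=N actual=N -> ctr[0]=0
Ev 3: PC=6 idx=0 pred=N actual=T -> ctr[0]=1
Ev 4: PC=6 idx=0 pred=N actual=T -> ctr[0]=2
Ev 5: PC=6 idx=0 pred=T actual=N -> ctr[0]=1
Ev 6: PC=6 idx=0 pred=N actual=N -> ctr[0]=0
Ev 7: PC=6 idx=0 pred=N actual=T -> ctr[0]=1
Ev 8: PC=6 idx=0 pred=N actual=T -> ctr[0]=2
Ev 9: PC=6 idx=0 pred=T actual=N -> ctr[0]=1
Ev 10: PC=6 idx=0 pred=N actual=T -> ctr[0]=2
Ev 11: PC=6 idx=0 pred=T actual=T -> ctr[0]=3

Answer: N N N N T N N N T N T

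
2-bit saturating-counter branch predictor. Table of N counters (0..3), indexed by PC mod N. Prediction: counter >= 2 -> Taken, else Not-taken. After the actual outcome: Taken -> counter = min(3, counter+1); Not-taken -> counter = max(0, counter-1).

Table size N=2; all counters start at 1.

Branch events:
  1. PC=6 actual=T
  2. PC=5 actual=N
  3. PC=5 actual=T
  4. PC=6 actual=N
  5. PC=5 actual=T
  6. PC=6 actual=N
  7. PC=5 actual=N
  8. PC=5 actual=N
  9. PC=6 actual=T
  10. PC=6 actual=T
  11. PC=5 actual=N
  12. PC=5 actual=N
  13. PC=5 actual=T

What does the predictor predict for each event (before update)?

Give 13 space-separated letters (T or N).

Answer: N N N T N N T N N N N N N

Derivation:
Ev 1: PC=6 idx=0 pred=N actual=T -> ctr[0]=2
Ev 2: PC=5 idx=1 pred=N actual=N -> ctr[1]=0
Ev 3: PC=5 idx=1 pred=N actual=T -> ctr[1]=1
Ev 4: PC=6 idx=0 pred=T actual=N -> ctr[0]=1
Ev 5: PC=5 idx=1 pred=N actual=T -> ctr[1]=2
Ev 6: PC=6 idx=0 pred=N actual=N -> ctr[0]=0
Ev 7: PC=5 idx=1 pred=T actual=N -> ctr[1]=1
Ev 8: PC=5 idx=1 pred=N actual=N -> ctr[1]=0
Ev 9: PC=6 idx=0 pred=N actual=T -> ctr[0]=1
Ev 10: PC=6 idx=0 pred=N actual=T -> ctr[0]=2
Ev 11: PC=5 idx=1 pred=N actual=N -> ctr[1]=0
Ev 12: PC=5 idx=1 pred=N actual=N -> ctr[1]=0
Ev 13: PC=5 idx=1 pred=N actual=T -> ctr[1]=1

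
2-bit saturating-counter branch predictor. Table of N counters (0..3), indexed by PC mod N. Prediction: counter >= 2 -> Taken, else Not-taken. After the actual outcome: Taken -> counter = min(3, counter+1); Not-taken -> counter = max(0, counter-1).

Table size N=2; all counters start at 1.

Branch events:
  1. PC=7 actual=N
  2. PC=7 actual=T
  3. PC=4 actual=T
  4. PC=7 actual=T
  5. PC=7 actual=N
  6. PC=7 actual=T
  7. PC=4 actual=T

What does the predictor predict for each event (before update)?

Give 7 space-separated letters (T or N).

Answer: N N N N T N T

Derivation:
Ev 1: PC=7 idx=1 pred=N actual=N -> ctr[1]=0
Ev 2: PC=7 idx=1 pred=N actual=T -> ctr[1]=1
Ev 3: PC=4 idx=0 pred=N actual=T -> ctr[0]=2
Ev 4: PC=7 idx=1 pred=N actual=T -> ctr[1]=2
Ev 5: PC=7 idx=1 pred=T actual=N -> ctr[1]=1
Ev 6: PC=7 idx=1 pred=N actual=T -> ctr[1]=2
Ev 7: PC=4 idx=0 pred=T actual=T -> ctr[0]=3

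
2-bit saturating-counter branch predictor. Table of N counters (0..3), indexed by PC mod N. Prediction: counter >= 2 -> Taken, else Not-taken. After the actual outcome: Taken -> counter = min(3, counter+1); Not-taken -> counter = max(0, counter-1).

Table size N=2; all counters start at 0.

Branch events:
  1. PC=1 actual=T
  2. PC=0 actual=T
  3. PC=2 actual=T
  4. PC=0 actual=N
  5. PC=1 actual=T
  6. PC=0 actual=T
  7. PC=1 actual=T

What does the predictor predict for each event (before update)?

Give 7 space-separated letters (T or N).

Answer: N N N T N N T

Derivation:
Ev 1: PC=1 idx=1 pred=N actual=T -> ctr[1]=1
Ev 2: PC=0 idx=0 pred=N actual=T -> ctr[0]=1
Ev 3: PC=2 idx=0 pred=N actual=T -> ctr[0]=2
Ev 4: PC=0 idx=0 pred=T actual=N -> ctr[0]=1
Ev 5: PC=1 idx=1 pred=N actual=T -> ctr[1]=2
Ev 6: PC=0 idx=0 pred=N actual=T -> ctr[0]=2
Ev 7: PC=1 idx=1 pred=T actual=T -> ctr[1]=3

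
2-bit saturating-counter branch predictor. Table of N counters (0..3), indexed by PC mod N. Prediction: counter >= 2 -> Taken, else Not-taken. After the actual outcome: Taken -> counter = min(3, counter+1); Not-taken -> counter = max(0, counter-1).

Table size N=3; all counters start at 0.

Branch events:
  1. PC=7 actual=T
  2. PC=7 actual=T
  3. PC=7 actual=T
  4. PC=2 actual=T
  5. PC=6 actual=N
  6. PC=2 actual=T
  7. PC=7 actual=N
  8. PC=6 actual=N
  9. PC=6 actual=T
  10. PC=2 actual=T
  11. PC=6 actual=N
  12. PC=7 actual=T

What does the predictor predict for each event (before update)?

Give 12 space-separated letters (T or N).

Ev 1: PC=7 idx=1 pred=N actual=T -> ctr[1]=1
Ev 2: PC=7 idx=1 pred=N actual=T -> ctr[1]=2
Ev 3: PC=7 idx=1 pred=T actual=T -> ctr[1]=3
Ev 4: PC=2 idx=2 pred=N actual=T -> ctr[2]=1
Ev 5: PC=6 idx=0 pred=N actual=N -> ctr[0]=0
Ev 6: PC=2 idx=2 pred=N actual=T -> ctr[2]=2
Ev 7: PC=7 idx=1 pred=T actual=N -> ctr[1]=2
Ev 8: PC=6 idx=0 pred=N actual=N -> ctr[0]=0
Ev 9: PC=6 idx=0 pred=N actual=T -> ctr[0]=1
Ev 10: PC=2 idx=2 pred=T actual=T -> ctr[2]=3
Ev 11: PC=6 idx=0 pred=N actual=N -> ctr[0]=0
Ev 12: PC=7 idx=1 pred=T actual=T -> ctr[1]=3

Answer: N N T N N N T N N T N T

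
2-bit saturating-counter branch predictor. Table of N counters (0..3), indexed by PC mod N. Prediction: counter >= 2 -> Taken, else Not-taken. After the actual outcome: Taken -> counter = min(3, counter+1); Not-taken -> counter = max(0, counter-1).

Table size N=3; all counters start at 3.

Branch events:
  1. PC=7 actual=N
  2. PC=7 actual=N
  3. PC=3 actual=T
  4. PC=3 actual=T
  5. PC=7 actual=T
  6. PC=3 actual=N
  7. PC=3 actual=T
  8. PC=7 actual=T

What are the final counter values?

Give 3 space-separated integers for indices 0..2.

Ev 1: PC=7 idx=1 pred=T actual=N -> ctr[1]=2
Ev 2: PC=7 idx=1 pred=T actual=N -> ctr[1]=1
Ev 3: PC=3 idx=0 pred=T actual=T -> ctr[0]=3
Ev 4: PC=3 idx=0 pred=T actual=T -> ctr[0]=3
Ev 5: PC=7 idx=1 pred=N actual=T -> ctr[1]=2
Ev 6: PC=3 idx=0 pred=T actual=N -> ctr[0]=2
Ev 7: PC=3 idx=0 pred=T actual=T -> ctr[0]=3
Ev 8: PC=7 idx=1 pred=T actual=T -> ctr[1]=3

Answer: 3 3 3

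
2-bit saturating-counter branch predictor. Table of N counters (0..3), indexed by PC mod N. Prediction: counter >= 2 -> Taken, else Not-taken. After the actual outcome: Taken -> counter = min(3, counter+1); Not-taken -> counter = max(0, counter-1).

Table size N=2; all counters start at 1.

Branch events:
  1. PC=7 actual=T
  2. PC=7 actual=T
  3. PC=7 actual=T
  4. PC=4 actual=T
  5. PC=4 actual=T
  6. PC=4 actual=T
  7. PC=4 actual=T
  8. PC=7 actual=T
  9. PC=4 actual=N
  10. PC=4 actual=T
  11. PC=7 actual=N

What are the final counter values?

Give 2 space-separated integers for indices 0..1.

Ev 1: PC=7 idx=1 pred=N actual=T -> ctr[1]=2
Ev 2: PC=7 idx=1 pred=T actual=T -> ctr[1]=3
Ev 3: PC=7 idx=1 pred=T actual=T -> ctr[1]=3
Ev 4: PC=4 idx=0 pred=N actual=T -> ctr[0]=2
Ev 5: PC=4 idx=0 pred=T actual=T -> ctr[0]=3
Ev 6: PC=4 idx=0 pred=T actual=T -> ctr[0]=3
Ev 7: PC=4 idx=0 pred=T actual=T -> ctr[0]=3
Ev 8: PC=7 idx=1 pred=T actual=T -> ctr[1]=3
Ev 9: PC=4 idx=0 pred=T actual=N -> ctr[0]=2
Ev 10: PC=4 idx=0 pred=T actual=T -> ctr[0]=3
Ev 11: PC=7 idx=1 pred=T actual=N -> ctr[1]=2

Answer: 3 2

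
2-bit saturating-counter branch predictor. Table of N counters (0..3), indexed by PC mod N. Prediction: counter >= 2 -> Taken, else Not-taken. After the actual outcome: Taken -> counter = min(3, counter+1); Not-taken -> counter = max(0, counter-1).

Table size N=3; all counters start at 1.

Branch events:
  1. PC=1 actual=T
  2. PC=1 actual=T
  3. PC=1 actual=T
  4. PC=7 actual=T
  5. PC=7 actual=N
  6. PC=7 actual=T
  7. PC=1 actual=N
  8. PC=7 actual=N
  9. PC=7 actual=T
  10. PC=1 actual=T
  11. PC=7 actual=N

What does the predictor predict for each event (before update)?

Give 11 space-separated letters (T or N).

Answer: N T T T T T T T N T T

Derivation:
Ev 1: PC=1 idx=1 pred=N actual=T -> ctr[1]=2
Ev 2: PC=1 idx=1 pred=T actual=T -> ctr[1]=3
Ev 3: PC=1 idx=1 pred=T actual=T -> ctr[1]=3
Ev 4: PC=7 idx=1 pred=T actual=T -> ctr[1]=3
Ev 5: PC=7 idx=1 pred=T actual=N -> ctr[1]=2
Ev 6: PC=7 idx=1 pred=T actual=T -> ctr[1]=3
Ev 7: PC=1 idx=1 pred=T actual=N -> ctr[1]=2
Ev 8: PC=7 idx=1 pred=T actual=N -> ctr[1]=1
Ev 9: PC=7 idx=1 pred=N actual=T -> ctr[1]=2
Ev 10: PC=1 idx=1 pred=T actual=T -> ctr[1]=3
Ev 11: PC=7 idx=1 pred=T actual=N -> ctr[1]=2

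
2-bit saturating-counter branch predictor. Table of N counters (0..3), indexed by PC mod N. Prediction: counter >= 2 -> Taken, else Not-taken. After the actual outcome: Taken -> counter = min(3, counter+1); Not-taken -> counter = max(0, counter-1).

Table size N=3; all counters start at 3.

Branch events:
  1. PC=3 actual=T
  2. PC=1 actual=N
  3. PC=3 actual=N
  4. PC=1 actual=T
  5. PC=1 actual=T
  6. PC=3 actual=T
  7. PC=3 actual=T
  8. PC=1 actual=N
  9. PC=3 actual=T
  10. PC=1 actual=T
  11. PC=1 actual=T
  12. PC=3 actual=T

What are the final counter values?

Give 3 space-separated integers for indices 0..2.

Ev 1: PC=3 idx=0 pred=T actual=T -> ctr[0]=3
Ev 2: PC=1 idx=1 pred=T actual=N -> ctr[1]=2
Ev 3: PC=3 idx=0 pred=T actual=N -> ctr[0]=2
Ev 4: PC=1 idx=1 pred=T actual=T -> ctr[1]=3
Ev 5: PC=1 idx=1 pred=T actual=T -> ctr[1]=3
Ev 6: PC=3 idx=0 pred=T actual=T -> ctr[0]=3
Ev 7: PC=3 idx=0 pred=T actual=T -> ctr[0]=3
Ev 8: PC=1 idx=1 pred=T actual=N -> ctr[1]=2
Ev 9: PC=3 idx=0 pred=T actual=T -> ctr[0]=3
Ev 10: PC=1 idx=1 pred=T actual=T -> ctr[1]=3
Ev 11: PC=1 idx=1 pred=T actual=T -> ctr[1]=3
Ev 12: PC=3 idx=0 pred=T actual=T -> ctr[0]=3

Answer: 3 3 3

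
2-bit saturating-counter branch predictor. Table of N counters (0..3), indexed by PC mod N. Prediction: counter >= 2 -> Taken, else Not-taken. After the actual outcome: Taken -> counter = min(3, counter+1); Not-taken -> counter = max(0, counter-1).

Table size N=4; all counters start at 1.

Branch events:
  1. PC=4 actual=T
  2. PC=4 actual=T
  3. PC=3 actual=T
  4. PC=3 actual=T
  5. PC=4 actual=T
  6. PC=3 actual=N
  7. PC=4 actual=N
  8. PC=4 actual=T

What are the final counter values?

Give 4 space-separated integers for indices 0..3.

Answer: 3 1 1 2

Derivation:
Ev 1: PC=4 idx=0 pred=N actual=T -> ctr[0]=2
Ev 2: PC=4 idx=0 pred=T actual=T -> ctr[0]=3
Ev 3: PC=3 idx=3 pred=N actual=T -> ctr[3]=2
Ev 4: PC=3 idx=3 pred=T actual=T -> ctr[3]=3
Ev 5: PC=4 idx=0 pred=T actual=T -> ctr[0]=3
Ev 6: PC=3 idx=3 pred=T actual=N -> ctr[3]=2
Ev 7: PC=4 idx=0 pred=T actual=N -> ctr[0]=2
Ev 8: PC=4 idx=0 pred=T actual=T -> ctr[0]=3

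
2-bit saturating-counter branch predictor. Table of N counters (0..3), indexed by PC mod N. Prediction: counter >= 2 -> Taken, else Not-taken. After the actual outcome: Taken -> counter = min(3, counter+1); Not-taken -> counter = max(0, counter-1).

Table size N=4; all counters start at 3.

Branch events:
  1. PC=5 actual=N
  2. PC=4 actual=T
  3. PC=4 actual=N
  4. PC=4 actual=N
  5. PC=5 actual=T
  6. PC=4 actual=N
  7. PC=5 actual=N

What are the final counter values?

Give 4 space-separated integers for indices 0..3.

Answer: 0 2 3 3

Derivation:
Ev 1: PC=5 idx=1 pred=T actual=N -> ctr[1]=2
Ev 2: PC=4 idx=0 pred=T actual=T -> ctr[0]=3
Ev 3: PC=4 idx=0 pred=T actual=N -> ctr[0]=2
Ev 4: PC=4 idx=0 pred=T actual=N -> ctr[0]=1
Ev 5: PC=5 idx=1 pred=T actual=T -> ctr[1]=3
Ev 6: PC=4 idx=0 pred=N actual=N -> ctr[0]=0
Ev 7: PC=5 idx=1 pred=T actual=N -> ctr[1]=2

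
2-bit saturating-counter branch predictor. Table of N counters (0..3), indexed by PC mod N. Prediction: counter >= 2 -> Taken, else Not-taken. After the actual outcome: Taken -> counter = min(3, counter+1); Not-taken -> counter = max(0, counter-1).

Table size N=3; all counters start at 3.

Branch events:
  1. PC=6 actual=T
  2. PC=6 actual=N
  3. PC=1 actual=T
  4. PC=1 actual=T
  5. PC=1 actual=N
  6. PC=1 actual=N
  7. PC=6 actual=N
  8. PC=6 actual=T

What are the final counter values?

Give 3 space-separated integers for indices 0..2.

Ev 1: PC=6 idx=0 pred=T actual=T -> ctr[0]=3
Ev 2: PC=6 idx=0 pred=T actual=N -> ctr[0]=2
Ev 3: PC=1 idx=1 pred=T actual=T -> ctr[1]=3
Ev 4: PC=1 idx=1 pred=T actual=T -> ctr[1]=3
Ev 5: PC=1 idx=1 pred=T actual=N -> ctr[1]=2
Ev 6: PC=1 idx=1 pred=T actual=N -> ctr[1]=1
Ev 7: PC=6 idx=0 pred=T actual=N -> ctr[0]=1
Ev 8: PC=6 idx=0 pred=N actual=T -> ctr[0]=2

Answer: 2 1 3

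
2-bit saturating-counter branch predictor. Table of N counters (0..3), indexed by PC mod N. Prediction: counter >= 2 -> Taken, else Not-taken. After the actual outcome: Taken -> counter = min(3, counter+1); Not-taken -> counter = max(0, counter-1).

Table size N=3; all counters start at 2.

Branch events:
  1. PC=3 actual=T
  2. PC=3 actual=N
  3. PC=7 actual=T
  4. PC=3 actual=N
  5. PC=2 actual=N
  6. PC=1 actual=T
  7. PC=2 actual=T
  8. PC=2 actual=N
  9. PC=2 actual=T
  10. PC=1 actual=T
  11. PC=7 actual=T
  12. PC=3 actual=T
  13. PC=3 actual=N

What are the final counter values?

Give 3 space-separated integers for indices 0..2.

Ev 1: PC=3 idx=0 pred=T actual=T -> ctr[0]=3
Ev 2: PC=3 idx=0 pred=T actual=N -> ctr[0]=2
Ev 3: PC=7 idx=1 pred=T actual=T -> ctr[1]=3
Ev 4: PC=3 idx=0 pred=T actual=N -> ctr[0]=1
Ev 5: PC=2 idx=2 pred=T actual=N -> ctr[2]=1
Ev 6: PC=1 idx=1 pred=T actual=T -> ctr[1]=3
Ev 7: PC=2 idx=2 pred=N actual=T -> ctr[2]=2
Ev 8: PC=2 idx=2 pred=T actual=N -> ctr[2]=1
Ev 9: PC=2 idx=2 pred=N actual=T -> ctr[2]=2
Ev 10: PC=1 idx=1 pred=T actual=T -> ctr[1]=3
Ev 11: PC=7 idx=1 pred=T actual=T -> ctr[1]=3
Ev 12: PC=3 idx=0 pred=N actual=T -> ctr[0]=2
Ev 13: PC=3 idx=0 pred=T actual=N -> ctr[0]=1

Answer: 1 3 2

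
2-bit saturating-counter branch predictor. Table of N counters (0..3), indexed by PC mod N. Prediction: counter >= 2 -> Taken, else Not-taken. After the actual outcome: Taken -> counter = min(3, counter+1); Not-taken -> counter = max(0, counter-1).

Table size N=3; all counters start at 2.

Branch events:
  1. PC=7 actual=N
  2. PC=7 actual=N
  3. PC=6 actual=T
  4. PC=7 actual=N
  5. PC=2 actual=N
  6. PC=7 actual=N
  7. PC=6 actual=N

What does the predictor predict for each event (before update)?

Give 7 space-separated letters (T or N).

Ev 1: PC=7 idx=1 pred=T actual=N -> ctr[1]=1
Ev 2: PC=7 idx=1 pred=N actual=N -> ctr[1]=0
Ev 3: PC=6 idx=0 pred=T actual=T -> ctr[0]=3
Ev 4: PC=7 idx=1 pred=N actual=N -> ctr[1]=0
Ev 5: PC=2 idx=2 pred=T actual=N -> ctr[2]=1
Ev 6: PC=7 idx=1 pred=N actual=N -> ctr[1]=0
Ev 7: PC=6 idx=0 pred=T actual=N -> ctr[0]=2

Answer: T N T N T N T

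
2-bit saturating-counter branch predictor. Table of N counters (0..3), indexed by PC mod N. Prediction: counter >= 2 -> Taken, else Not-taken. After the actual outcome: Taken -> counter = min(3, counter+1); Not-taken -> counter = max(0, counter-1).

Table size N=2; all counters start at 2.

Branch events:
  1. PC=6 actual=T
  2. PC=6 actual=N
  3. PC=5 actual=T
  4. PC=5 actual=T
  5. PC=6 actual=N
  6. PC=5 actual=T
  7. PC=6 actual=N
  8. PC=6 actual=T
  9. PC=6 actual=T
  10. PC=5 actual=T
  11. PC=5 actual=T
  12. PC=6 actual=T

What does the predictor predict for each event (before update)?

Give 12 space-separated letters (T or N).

Ev 1: PC=6 idx=0 pred=T actual=T -> ctr[0]=3
Ev 2: PC=6 idx=0 pred=T actual=N -> ctr[0]=2
Ev 3: PC=5 idx=1 pred=T actual=T -> ctr[1]=3
Ev 4: PC=5 idx=1 pred=T actual=T -> ctr[1]=3
Ev 5: PC=6 idx=0 pred=T actual=N -> ctr[0]=1
Ev 6: PC=5 idx=1 pred=T actual=T -> ctr[1]=3
Ev 7: PC=6 idx=0 pred=N actual=N -> ctr[0]=0
Ev 8: PC=6 idx=0 pred=N actual=T -> ctr[0]=1
Ev 9: PC=6 idx=0 pred=N actual=T -> ctr[0]=2
Ev 10: PC=5 idx=1 pred=T actual=T -> ctr[1]=3
Ev 11: PC=5 idx=1 pred=T actual=T -> ctr[1]=3
Ev 12: PC=6 idx=0 pred=T actual=T -> ctr[0]=3

Answer: T T T T T T N N N T T T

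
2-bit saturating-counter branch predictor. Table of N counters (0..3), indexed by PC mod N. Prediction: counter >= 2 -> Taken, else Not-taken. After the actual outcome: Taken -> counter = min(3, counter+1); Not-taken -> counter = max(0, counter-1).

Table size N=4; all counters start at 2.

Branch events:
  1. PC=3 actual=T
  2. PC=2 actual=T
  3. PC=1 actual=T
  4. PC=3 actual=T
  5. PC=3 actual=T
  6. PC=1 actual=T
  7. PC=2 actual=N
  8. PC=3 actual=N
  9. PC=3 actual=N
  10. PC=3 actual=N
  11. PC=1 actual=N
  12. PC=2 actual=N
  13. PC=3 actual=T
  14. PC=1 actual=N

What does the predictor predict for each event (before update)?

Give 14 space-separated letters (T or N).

Ev 1: PC=3 idx=3 pred=T actual=T -> ctr[3]=3
Ev 2: PC=2 idx=2 pred=T actual=T -> ctr[2]=3
Ev 3: PC=1 idx=1 pred=T actual=T -> ctr[1]=3
Ev 4: PC=3 idx=3 pred=T actual=T -> ctr[3]=3
Ev 5: PC=3 idx=3 pred=T actual=T -> ctr[3]=3
Ev 6: PC=1 idx=1 pred=T actual=T -> ctr[1]=3
Ev 7: PC=2 idx=2 pred=T actual=N -> ctr[2]=2
Ev 8: PC=3 idx=3 pred=T actual=N -> ctr[3]=2
Ev 9: PC=3 idx=3 pred=T actual=N -> ctr[3]=1
Ev 10: PC=3 idx=3 pred=N actual=N -> ctr[3]=0
Ev 11: PC=1 idx=1 pred=T actual=N -> ctr[1]=2
Ev 12: PC=2 idx=2 pred=T actual=N -> ctr[2]=1
Ev 13: PC=3 idx=3 pred=N actual=T -> ctr[3]=1
Ev 14: PC=1 idx=1 pred=T actual=N -> ctr[1]=1

Answer: T T T T T T T T T N T T N T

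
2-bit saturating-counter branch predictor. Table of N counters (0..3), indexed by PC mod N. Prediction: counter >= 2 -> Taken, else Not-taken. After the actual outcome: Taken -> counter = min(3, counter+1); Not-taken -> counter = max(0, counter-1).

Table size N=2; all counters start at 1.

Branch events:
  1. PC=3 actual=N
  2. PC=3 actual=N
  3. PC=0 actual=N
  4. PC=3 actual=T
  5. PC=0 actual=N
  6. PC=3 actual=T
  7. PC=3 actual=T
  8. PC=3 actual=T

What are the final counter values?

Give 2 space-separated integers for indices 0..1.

Answer: 0 3

Derivation:
Ev 1: PC=3 idx=1 pred=N actual=N -> ctr[1]=0
Ev 2: PC=3 idx=1 pred=N actual=N -> ctr[1]=0
Ev 3: PC=0 idx=0 pred=N actual=N -> ctr[0]=0
Ev 4: PC=3 idx=1 pred=N actual=T -> ctr[1]=1
Ev 5: PC=0 idx=0 pred=N actual=N -> ctr[0]=0
Ev 6: PC=3 idx=1 pred=N actual=T -> ctr[1]=2
Ev 7: PC=3 idx=1 pred=T actual=T -> ctr[1]=3
Ev 8: PC=3 idx=1 pred=T actual=T -> ctr[1]=3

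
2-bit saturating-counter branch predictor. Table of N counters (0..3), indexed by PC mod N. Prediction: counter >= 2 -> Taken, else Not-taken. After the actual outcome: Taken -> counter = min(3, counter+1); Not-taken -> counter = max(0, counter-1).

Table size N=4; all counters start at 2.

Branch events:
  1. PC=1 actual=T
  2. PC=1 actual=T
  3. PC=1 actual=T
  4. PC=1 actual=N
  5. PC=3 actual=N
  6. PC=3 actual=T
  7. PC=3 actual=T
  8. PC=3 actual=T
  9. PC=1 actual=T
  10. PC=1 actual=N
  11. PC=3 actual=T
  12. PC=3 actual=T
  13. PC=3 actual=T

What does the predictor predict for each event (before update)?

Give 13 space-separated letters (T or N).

Ev 1: PC=1 idx=1 pred=T actual=T -> ctr[1]=3
Ev 2: PC=1 idx=1 pred=T actual=T -> ctr[1]=3
Ev 3: PC=1 idx=1 pred=T actual=T -> ctr[1]=3
Ev 4: PC=1 idx=1 pred=T actual=N -> ctr[1]=2
Ev 5: PC=3 idx=3 pred=T actual=N -> ctr[3]=1
Ev 6: PC=3 idx=3 pred=N actual=T -> ctr[3]=2
Ev 7: PC=3 idx=3 pred=T actual=T -> ctr[3]=3
Ev 8: PC=3 idx=3 pred=T actual=T -> ctr[3]=3
Ev 9: PC=1 idx=1 pred=T actual=T -> ctr[1]=3
Ev 10: PC=1 idx=1 pred=T actual=N -> ctr[1]=2
Ev 11: PC=3 idx=3 pred=T actual=T -> ctr[3]=3
Ev 12: PC=3 idx=3 pred=T actual=T -> ctr[3]=3
Ev 13: PC=3 idx=3 pred=T actual=T -> ctr[3]=3

Answer: T T T T T N T T T T T T T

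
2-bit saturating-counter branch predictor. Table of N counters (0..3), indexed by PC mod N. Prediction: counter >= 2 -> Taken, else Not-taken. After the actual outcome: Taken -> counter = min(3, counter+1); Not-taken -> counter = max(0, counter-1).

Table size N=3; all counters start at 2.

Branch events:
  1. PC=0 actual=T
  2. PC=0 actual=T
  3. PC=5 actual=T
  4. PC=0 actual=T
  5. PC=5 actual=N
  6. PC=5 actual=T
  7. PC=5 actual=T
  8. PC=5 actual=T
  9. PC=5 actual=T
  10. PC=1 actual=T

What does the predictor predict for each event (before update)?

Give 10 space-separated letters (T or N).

Ev 1: PC=0 idx=0 pred=T actual=T -> ctr[0]=3
Ev 2: PC=0 idx=0 pred=T actual=T -> ctr[0]=3
Ev 3: PC=5 idx=2 pred=T actual=T -> ctr[2]=3
Ev 4: PC=0 idx=0 pred=T actual=T -> ctr[0]=3
Ev 5: PC=5 idx=2 pred=T actual=N -> ctr[2]=2
Ev 6: PC=5 idx=2 pred=T actual=T -> ctr[2]=3
Ev 7: PC=5 idx=2 pred=T actual=T -> ctr[2]=3
Ev 8: PC=5 idx=2 pred=T actual=T -> ctr[2]=3
Ev 9: PC=5 idx=2 pred=T actual=T -> ctr[2]=3
Ev 10: PC=1 idx=1 pred=T actual=T -> ctr[1]=3

Answer: T T T T T T T T T T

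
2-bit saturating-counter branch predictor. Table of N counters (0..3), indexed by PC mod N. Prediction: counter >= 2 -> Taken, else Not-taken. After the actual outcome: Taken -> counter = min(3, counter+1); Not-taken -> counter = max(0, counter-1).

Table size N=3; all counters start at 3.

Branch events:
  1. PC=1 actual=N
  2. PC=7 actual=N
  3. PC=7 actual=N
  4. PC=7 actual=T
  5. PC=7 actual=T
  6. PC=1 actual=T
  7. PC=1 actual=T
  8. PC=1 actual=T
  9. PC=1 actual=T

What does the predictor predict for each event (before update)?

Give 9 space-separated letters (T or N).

Ev 1: PC=1 idx=1 pred=T actual=N -> ctr[1]=2
Ev 2: PC=7 idx=1 pred=T actual=N -> ctr[1]=1
Ev 3: PC=7 idx=1 pred=N actual=N -> ctr[1]=0
Ev 4: PC=7 idx=1 pred=N actual=T -> ctr[1]=1
Ev 5: PC=7 idx=1 pred=N actual=T -> ctr[1]=2
Ev 6: PC=1 idx=1 pred=T actual=T -> ctr[1]=3
Ev 7: PC=1 idx=1 pred=T actual=T -> ctr[1]=3
Ev 8: PC=1 idx=1 pred=T actual=T -> ctr[1]=3
Ev 9: PC=1 idx=1 pred=T actual=T -> ctr[1]=3

Answer: T T N N N T T T T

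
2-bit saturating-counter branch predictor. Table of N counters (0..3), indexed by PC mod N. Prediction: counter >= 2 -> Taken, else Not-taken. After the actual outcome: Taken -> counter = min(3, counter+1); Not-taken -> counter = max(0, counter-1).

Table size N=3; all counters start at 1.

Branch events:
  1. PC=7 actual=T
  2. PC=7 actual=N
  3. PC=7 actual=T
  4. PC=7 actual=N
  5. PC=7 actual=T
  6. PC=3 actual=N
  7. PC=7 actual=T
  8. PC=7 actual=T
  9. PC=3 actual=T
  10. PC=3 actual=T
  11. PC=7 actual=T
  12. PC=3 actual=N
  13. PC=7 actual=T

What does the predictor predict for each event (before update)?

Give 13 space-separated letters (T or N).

Answer: N T N T N N T T N N T T T

Derivation:
Ev 1: PC=7 idx=1 pred=N actual=T -> ctr[1]=2
Ev 2: PC=7 idx=1 pred=T actual=N -> ctr[1]=1
Ev 3: PC=7 idx=1 pred=N actual=T -> ctr[1]=2
Ev 4: PC=7 idx=1 pred=T actual=N -> ctr[1]=1
Ev 5: PC=7 idx=1 pred=N actual=T -> ctr[1]=2
Ev 6: PC=3 idx=0 pred=N actual=N -> ctr[0]=0
Ev 7: PC=7 idx=1 pred=T actual=T -> ctr[1]=3
Ev 8: PC=7 idx=1 pred=T actual=T -> ctr[1]=3
Ev 9: PC=3 idx=0 pred=N actual=T -> ctr[0]=1
Ev 10: PC=3 idx=0 pred=N actual=T -> ctr[0]=2
Ev 11: PC=7 idx=1 pred=T actual=T -> ctr[1]=3
Ev 12: PC=3 idx=0 pred=T actual=N -> ctr[0]=1
Ev 13: PC=7 idx=1 pred=T actual=T -> ctr[1]=3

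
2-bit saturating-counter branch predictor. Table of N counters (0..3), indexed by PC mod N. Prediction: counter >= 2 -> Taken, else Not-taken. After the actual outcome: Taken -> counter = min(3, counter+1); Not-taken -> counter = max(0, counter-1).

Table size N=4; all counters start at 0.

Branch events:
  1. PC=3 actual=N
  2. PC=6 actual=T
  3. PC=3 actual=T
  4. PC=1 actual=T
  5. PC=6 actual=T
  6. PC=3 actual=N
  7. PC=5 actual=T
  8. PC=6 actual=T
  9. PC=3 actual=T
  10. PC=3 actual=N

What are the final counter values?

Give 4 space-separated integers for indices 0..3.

Ev 1: PC=3 idx=3 pred=N actual=N -> ctr[3]=0
Ev 2: PC=6 idx=2 pred=N actual=T -> ctr[2]=1
Ev 3: PC=3 idx=3 pred=N actual=T -> ctr[3]=1
Ev 4: PC=1 idx=1 pred=N actual=T -> ctr[1]=1
Ev 5: PC=6 idx=2 pred=N actual=T -> ctr[2]=2
Ev 6: PC=3 idx=3 pred=N actual=N -> ctr[3]=0
Ev 7: PC=5 idx=1 pred=N actual=T -> ctr[1]=2
Ev 8: PC=6 idx=2 pred=T actual=T -> ctr[2]=3
Ev 9: PC=3 idx=3 pred=N actual=T -> ctr[3]=1
Ev 10: PC=3 idx=3 pred=N actual=N -> ctr[3]=0

Answer: 0 2 3 0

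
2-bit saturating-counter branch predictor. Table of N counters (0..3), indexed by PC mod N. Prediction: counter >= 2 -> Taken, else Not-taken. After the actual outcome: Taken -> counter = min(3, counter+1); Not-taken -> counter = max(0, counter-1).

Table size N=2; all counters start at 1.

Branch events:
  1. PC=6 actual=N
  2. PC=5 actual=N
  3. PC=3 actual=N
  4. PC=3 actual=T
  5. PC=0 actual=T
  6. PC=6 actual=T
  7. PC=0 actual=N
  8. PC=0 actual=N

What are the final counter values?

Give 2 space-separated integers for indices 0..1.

Answer: 0 1

Derivation:
Ev 1: PC=6 idx=0 pred=N actual=N -> ctr[0]=0
Ev 2: PC=5 idx=1 pred=N actual=N -> ctr[1]=0
Ev 3: PC=3 idx=1 pred=N actual=N -> ctr[1]=0
Ev 4: PC=3 idx=1 pred=N actual=T -> ctr[1]=1
Ev 5: PC=0 idx=0 pred=N actual=T -> ctr[0]=1
Ev 6: PC=6 idx=0 pred=N actual=T -> ctr[0]=2
Ev 7: PC=0 idx=0 pred=T actual=N -> ctr[0]=1
Ev 8: PC=0 idx=0 pred=N actual=N -> ctr[0]=0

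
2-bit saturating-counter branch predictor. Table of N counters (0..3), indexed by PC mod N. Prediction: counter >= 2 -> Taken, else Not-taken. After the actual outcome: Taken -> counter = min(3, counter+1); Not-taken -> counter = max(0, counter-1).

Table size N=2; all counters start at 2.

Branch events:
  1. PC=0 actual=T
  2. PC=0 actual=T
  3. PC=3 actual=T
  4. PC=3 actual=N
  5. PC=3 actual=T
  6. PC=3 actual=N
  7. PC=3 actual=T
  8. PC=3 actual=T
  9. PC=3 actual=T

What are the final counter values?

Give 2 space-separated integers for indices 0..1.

Answer: 3 3

Derivation:
Ev 1: PC=0 idx=0 pred=T actual=T -> ctr[0]=3
Ev 2: PC=0 idx=0 pred=T actual=T -> ctr[0]=3
Ev 3: PC=3 idx=1 pred=T actual=T -> ctr[1]=3
Ev 4: PC=3 idx=1 pred=T actual=N -> ctr[1]=2
Ev 5: PC=3 idx=1 pred=T actual=T -> ctr[1]=3
Ev 6: PC=3 idx=1 pred=T actual=N -> ctr[1]=2
Ev 7: PC=3 idx=1 pred=T actual=T -> ctr[1]=3
Ev 8: PC=3 idx=1 pred=T actual=T -> ctr[1]=3
Ev 9: PC=3 idx=1 pred=T actual=T -> ctr[1]=3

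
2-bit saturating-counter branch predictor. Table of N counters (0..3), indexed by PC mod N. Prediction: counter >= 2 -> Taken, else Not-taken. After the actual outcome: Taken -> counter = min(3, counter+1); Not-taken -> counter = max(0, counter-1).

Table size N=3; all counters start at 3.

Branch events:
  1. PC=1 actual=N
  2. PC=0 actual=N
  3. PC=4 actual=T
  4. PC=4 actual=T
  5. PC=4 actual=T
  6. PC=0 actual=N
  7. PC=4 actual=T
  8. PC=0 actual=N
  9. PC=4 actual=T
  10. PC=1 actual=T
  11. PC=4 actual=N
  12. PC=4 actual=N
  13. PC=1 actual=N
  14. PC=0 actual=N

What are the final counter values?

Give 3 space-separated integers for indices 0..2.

Answer: 0 0 3

Derivation:
Ev 1: PC=1 idx=1 pred=T actual=N -> ctr[1]=2
Ev 2: PC=0 idx=0 pred=T actual=N -> ctr[0]=2
Ev 3: PC=4 idx=1 pred=T actual=T -> ctr[1]=3
Ev 4: PC=4 idx=1 pred=T actual=T -> ctr[1]=3
Ev 5: PC=4 idx=1 pred=T actual=T -> ctr[1]=3
Ev 6: PC=0 idx=0 pred=T actual=N -> ctr[0]=1
Ev 7: PC=4 idx=1 pred=T actual=T -> ctr[1]=3
Ev 8: PC=0 idx=0 pred=N actual=N -> ctr[0]=0
Ev 9: PC=4 idx=1 pred=T actual=T -> ctr[1]=3
Ev 10: PC=1 idx=1 pred=T actual=T -> ctr[1]=3
Ev 11: PC=4 idx=1 pred=T actual=N -> ctr[1]=2
Ev 12: PC=4 idx=1 pred=T actual=N -> ctr[1]=1
Ev 13: PC=1 idx=1 pred=N actual=N -> ctr[1]=0
Ev 14: PC=0 idx=0 pred=N actual=N -> ctr[0]=0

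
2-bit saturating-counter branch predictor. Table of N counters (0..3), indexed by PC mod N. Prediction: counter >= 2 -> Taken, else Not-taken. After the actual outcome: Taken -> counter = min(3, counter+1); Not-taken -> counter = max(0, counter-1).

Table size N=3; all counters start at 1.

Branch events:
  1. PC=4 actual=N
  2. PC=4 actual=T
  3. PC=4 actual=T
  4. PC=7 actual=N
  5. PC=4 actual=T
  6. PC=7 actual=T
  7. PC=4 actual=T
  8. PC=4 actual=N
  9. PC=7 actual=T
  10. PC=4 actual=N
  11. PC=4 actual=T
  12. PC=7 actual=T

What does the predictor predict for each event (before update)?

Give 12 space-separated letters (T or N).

Answer: N N N T N T T T T T T T

Derivation:
Ev 1: PC=4 idx=1 pred=N actual=N -> ctr[1]=0
Ev 2: PC=4 idx=1 pred=N actual=T -> ctr[1]=1
Ev 3: PC=4 idx=1 pred=N actual=T -> ctr[1]=2
Ev 4: PC=7 idx=1 pred=T actual=N -> ctr[1]=1
Ev 5: PC=4 idx=1 pred=N actual=T -> ctr[1]=2
Ev 6: PC=7 idx=1 pred=T actual=T -> ctr[1]=3
Ev 7: PC=4 idx=1 pred=T actual=T -> ctr[1]=3
Ev 8: PC=4 idx=1 pred=T actual=N -> ctr[1]=2
Ev 9: PC=7 idx=1 pred=T actual=T -> ctr[1]=3
Ev 10: PC=4 idx=1 pred=T actual=N -> ctr[1]=2
Ev 11: PC=4 idx=1 pred=T actual=T -> ctr[1]=3
Ev 12: PC=7 idx=1 pred=T actual=T -> ctr[1]=3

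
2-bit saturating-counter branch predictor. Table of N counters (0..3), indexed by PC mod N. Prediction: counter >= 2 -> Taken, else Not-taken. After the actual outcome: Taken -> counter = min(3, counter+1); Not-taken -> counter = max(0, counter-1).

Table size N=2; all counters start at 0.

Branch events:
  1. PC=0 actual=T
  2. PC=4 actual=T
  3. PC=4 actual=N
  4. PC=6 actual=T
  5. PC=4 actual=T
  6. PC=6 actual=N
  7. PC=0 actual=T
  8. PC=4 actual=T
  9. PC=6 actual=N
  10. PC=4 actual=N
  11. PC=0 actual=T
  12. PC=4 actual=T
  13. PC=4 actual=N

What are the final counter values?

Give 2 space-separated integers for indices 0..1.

Ev 1: PC=0 idx=0 pred=N actual=T -> ctr[0]=1
Ev 2: PC=4 idx=0 pred=N actual=T -> ctr[0]=2
Ev 3: PC=4 idx=0 pred=T actual=N -> ctr[0]=1
Ev 4: PC=6 idx=0 pred=N actual=T -> ctr[0]=2
Ev 5: PC=4 idx=0 pred=T actual=T -> ctr[0]=3
Ev 6: PC=6 idx=0 pred=T actual=N -> ctr[0]=2
Ev 7: PC=0 idx=0 pred=T actual=T -> ctr[0]=3
Ev 8: PC=4 idx=0 pred=T actual=T -> ctr[0]=3
Ev 9: PC=6 idx=0 pred=T actual=N -> ctr[0]=2
Ev 10: PC=4 idx=0 pred=T actual=N -> ctr[0]=1
Ev 11: PC=0 idx=0 pred=N actual=T -> ctr[0]=2
Ev 12: PC=4 idx=0 pred=T actual=T -> ctr[0]=3
Ev 13: PC=4 idx=0 pred=T actual=N -> ctr[0]=2

Answer: 2 0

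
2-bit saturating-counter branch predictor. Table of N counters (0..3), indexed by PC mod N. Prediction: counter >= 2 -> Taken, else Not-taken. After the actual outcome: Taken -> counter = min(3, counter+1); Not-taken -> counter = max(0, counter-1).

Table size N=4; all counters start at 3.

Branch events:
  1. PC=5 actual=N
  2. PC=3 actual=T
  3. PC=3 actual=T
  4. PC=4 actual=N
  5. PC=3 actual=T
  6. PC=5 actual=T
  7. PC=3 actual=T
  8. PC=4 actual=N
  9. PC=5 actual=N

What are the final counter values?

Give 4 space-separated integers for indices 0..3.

Answer: 1 2 3 3

Derivation:
Ev 1: PC=5 idx=1 pred=T actual=N -> ctr[1]=2
Ev 2: PC=3 idx=3 pred=T actual=T -> ctr[3]=3
Ev 3: PC=3 idx=3 pred=T actual=T -> ctr[3]=3
Ev 4: PC=4 idx=0 pred=T actual=N -> ctr[0]=2
Ev 5: PC=3 idx=3 pred=T actual=T -> ctr[3]=3
Ev 6: PC=5 idx=1 pred=T actual=T -> ctr[1]=3
Ev 7: PC=3 idx=3 pred=T actual=T -> ctr[3]=3
Ev 8: PC=4 idx=0 pred=T actual=N -> ctr[0]=1
Ev 9: PC=5 idx=1 pred=T actual=N -> ctr[1]=2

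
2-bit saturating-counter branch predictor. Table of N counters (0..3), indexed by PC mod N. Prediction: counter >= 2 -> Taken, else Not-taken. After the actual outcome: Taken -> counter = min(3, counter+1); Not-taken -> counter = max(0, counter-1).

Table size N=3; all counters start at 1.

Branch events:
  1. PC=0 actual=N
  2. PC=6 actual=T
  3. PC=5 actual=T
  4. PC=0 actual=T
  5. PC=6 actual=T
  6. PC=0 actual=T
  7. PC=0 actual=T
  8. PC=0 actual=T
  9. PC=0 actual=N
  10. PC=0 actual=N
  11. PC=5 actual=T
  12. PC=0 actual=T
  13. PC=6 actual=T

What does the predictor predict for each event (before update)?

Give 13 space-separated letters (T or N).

Ev 1: PC=0 idx=0 pred=N actual=N -> ctr[0]=0
Ev 2: PC=6 idx=0 pred=N actual=T -> ctr[0]=1
Ev 3: PC=5 idx=2 pred=N actual=T -> ctr[2]=2
Ev 4: PC=0 idx=0 pred=N actual=T -> ctr[0]=2
Ev 5: PC=6 idx=0 pred=T actual=T -> ctr[0]=3
Ev 6: PC=0 idx=0 pred=T actual=T -> ctr[0]=3
Ev 7: PC=0 idx=0 pred=T actual=T -> ctr[0]=3
Ev 8: PC=0 idx=0 pred=T actual=T -> ctr[0]=3
Ev 9: PC=0 idx=0 pred=T actual=N -> ctr[0]=2
Ev 10: PC=0 idx=0 pred=T actual=N -> ctr[0]=1
Ev 11: PC=5 idx=2 pred=T actual=T -> ctr[2]=3
Ev 12: PC=0 idx=0 pred=N actual=T -> ctr[0]=2
Ev 13: PC=6 idx=0 pred=T actual=T -> ctr[0]=3

Answer: N N N N T T T T T T T N T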